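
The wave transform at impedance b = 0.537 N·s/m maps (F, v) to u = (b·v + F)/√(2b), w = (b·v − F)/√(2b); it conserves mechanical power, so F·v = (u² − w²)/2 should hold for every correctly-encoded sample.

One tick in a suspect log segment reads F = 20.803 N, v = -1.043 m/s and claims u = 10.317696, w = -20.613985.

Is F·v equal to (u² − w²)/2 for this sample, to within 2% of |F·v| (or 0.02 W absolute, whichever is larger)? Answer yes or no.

F·v = 20.803×(-1.043) = -21.697529 W.
(u² − w²)/2 = (106.454851 − 424.936378)/2 = -159.240763 W.
|Δ| = 137.543234;  2% of max(1, |F·v|) = 0.433951.

no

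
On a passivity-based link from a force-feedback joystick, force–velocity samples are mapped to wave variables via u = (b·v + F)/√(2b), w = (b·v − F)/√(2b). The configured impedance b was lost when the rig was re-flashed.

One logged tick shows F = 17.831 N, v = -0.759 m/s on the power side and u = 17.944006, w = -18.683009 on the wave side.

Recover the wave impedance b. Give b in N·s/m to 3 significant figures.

b = 0.474 N·s/m

u + w = -0.739003;  u + w = √(2b)·v, so √(2b) = -0.739003/(-0.759) = 0.973653.
b = (√(2b))²/2 = 0.948001/2 = 0.474001.
(Check via u − w = 2F/√(2b): u − w = 36.627015, 2F/√(2b) = 36.626993.)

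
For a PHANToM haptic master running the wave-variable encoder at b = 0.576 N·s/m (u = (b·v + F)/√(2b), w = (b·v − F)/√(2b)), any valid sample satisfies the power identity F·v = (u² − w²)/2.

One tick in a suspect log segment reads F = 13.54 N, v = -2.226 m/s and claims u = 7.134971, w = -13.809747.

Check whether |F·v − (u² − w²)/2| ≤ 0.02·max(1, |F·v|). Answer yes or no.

no

F·v = 13.54×(-2.226) = -30.140040 W.
(u² − w²)/2 = (50.907811 − 190.709112)/2 = -69.900651 W.
|Δ| = 39.760611;  2% of max(1, |F·v|) = 0.602801.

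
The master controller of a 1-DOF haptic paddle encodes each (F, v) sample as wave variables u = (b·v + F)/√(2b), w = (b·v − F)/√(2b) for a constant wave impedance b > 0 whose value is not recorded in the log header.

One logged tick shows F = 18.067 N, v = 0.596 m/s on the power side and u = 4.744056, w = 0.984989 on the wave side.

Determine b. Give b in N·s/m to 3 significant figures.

u + w = 5.729045;  u + w = √(2b)·v, so √(2b) = 5.729045/0.596 = 9.612492.
b = (√(2b))²/2 = 92.399995/2 = 46.199997.
(Check via u − w = 2F/√(2b): u − w = 3.759067, 2F/√(2b) = 3.759067.)

b = 46.2 N·s/m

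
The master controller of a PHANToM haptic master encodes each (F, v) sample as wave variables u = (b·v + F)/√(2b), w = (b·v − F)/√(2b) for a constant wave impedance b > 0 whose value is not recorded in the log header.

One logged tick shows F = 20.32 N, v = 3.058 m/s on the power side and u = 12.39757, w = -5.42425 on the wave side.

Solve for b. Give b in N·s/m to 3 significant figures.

b = 2.6 N·s/m

u + w = 6.97332;  u + w = √(2b)·v, so √(2b) = 6.97332/3.058 = 2.28035.
b = (√(2b))²/2 = 5.20001/2 = 2.60001.
(Check via u − w = 2F/√(2b): u − w = 17.82182, 2F/√(2b) = 17.82180.)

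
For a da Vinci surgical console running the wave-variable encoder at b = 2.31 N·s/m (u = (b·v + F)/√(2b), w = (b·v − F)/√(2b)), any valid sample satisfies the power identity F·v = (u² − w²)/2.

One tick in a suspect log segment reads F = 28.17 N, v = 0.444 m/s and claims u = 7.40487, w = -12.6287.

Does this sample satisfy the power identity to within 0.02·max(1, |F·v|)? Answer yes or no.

F·v = 28.17×0.444 = 12.50748 W.
(u² − w²)/2 = (54.83210 − 159.48406)/2 = -52.32598 W.
|Δ| = 64.83346;  2% of max(1, |F·v|) = 0.25015.

no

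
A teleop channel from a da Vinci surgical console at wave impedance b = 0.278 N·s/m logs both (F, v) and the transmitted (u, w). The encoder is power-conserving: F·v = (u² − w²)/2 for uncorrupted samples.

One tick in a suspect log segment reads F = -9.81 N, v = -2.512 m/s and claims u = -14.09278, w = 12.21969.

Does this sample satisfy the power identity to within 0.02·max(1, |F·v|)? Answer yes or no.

yes

F·v = (-9.81)×(-2.512) = 24.6427 W.
(u² − w²)/2 = (198.6064 − 149.3208)/2 = 24.6428 W.
|Δ| = 0.0001;  2% of max(1, |F·v|) = 0.4929.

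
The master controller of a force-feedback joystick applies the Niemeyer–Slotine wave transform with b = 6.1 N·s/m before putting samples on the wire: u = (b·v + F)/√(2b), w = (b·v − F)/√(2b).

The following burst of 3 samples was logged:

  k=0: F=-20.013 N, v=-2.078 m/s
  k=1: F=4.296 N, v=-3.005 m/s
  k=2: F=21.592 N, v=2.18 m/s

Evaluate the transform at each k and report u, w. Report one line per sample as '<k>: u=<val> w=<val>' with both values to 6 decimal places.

0: u=-9.358776 w=2.100634
1: u=-4.018066 w=-6.477948
2: u=9.988978 w=-2.374565

k=0: b·v=6.1×(-2.078)=-12.675800; √(2b)=3.492850; u=(-12.675800+(-20.013))/3.492850=-9.358776, w=(-12.675800−(-20.013))/3.492850=2.100634
k=1: b·v=6.1×(-3.005)=-18.330500; √(2b)=3.492850; u=(-18.330500+4.296)/3.492850=-4.018066, w=(-18.330500−4.296)/3.492850=-6.477948
k=2: b·v=6.1×2.18=13.298000; √(2b)=3.492850; u=(13.298000+21.592)/3.492850=9.988978, w=(13.298000−21.592)/3.492850=-2.374565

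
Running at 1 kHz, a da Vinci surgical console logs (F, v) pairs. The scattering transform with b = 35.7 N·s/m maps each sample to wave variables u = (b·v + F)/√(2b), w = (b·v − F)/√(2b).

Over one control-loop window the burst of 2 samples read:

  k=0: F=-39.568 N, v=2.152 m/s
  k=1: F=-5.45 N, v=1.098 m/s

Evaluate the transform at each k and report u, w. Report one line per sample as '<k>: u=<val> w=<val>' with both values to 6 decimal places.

0: u=4.409355 w=13.774726
1: u=3.993987 w=5.283950

k=0: b·v=35.7×2.152=76.826400; √(2b)=8.449852; u=(76.826400+(-39.568))/8.449852=4.409355, w=(76.826400−(-39.568))/8.449852=13.774726
k=1: b·v=35.7×1.098=39.198600; √(2b)=8.449852; u=(39.198600+(-5.45))/8.449852=3.993987, w=(39.198600−(-5.45))/8.449852=5.283950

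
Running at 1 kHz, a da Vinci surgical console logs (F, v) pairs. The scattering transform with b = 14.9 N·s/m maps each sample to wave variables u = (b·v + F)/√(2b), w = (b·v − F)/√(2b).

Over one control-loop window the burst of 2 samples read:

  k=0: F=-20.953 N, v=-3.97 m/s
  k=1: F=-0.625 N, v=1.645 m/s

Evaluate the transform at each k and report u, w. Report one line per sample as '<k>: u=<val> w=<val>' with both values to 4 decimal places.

k=0: b·v=14.9×(-3.97)=-59.1530; √(2b)=5.4589; u=(-59.1530+(-20.953))/5.4589=-14.6743, w=(-59.1530−(-20.953))/5.4589=-6.9977
k=1: b·v=14.9×1.645=24.5105; √(2b)=5.4589; u=(24.5105+(-0.625))/5.4589=4.3755, w=(24.5105−(-0.625))/5.4589=4.6045

0: u=-14.6743 w=-6.9977
1: u=4.3755 w=4.6045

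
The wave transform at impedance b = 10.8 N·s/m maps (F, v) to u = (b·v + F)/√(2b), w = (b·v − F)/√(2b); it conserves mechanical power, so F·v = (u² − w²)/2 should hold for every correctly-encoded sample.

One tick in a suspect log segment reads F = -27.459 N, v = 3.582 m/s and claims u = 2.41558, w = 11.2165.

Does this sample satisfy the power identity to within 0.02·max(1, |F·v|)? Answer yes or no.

no

F·v = (-27.459)×3.582 = -98.35814 W.
(u² − w²)/2 = (5.83503 − 125.80987)/2 = -59.98742 W.
|Δ| = 38.37072;  2% of max(1, |F·v|) = 1.96716.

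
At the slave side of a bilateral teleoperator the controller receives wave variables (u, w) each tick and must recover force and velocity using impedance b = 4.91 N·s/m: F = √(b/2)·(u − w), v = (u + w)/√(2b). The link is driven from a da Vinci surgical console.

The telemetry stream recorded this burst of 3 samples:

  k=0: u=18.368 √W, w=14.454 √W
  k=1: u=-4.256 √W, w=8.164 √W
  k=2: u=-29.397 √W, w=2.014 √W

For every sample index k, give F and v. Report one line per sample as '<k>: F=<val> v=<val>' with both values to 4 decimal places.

0: F=6.1326 v=10.4739
1: F=-19.4602 v=1.2471
2: F=-49.2161 v=-8.7383

k=0: u−w=3.9140, u+w=32.8220; √(b/2)=1.5668, √(2b)=3.1337; F=1.5668×3.914=6.1326, v=32.8220/3.1337=10.4739
k=1: u−w=-12.4200, u+w=3.9080; √(b/2)=1.5668, √(2b)=3.1337; F=1.5668×(-12.42)=-19.4602, v=3.9080/3.1337=1.2471
k=2: u−w=-31.4110, u+w=-27.3830; √(b/2)=1.5668, √(2b)=3.1337; F=1.5668×(-31.411)=-49.2161, v=-27.3830/3.1337=-8.7383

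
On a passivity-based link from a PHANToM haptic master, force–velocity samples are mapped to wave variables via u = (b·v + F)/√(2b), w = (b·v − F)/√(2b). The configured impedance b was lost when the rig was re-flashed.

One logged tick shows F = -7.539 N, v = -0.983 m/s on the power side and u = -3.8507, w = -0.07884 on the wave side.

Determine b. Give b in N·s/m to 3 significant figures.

u + w = -3.9295;  u + w = √(2b)·v, so √(2b) = -3.9295/(-0.983) = 3.9975.
b = (√(2b))²/2 = 15.9800/2 = 7.9900.
(Check via u − w = 2F/√(2b): u − w = -3.7719, 2F/√(2b) = -3.7719.)

b = 7.99 N·s/m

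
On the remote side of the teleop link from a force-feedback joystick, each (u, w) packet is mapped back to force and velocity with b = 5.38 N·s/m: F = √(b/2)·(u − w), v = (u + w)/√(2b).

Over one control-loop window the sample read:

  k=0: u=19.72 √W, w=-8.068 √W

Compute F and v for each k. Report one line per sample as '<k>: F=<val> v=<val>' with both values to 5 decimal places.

k=0: u−w=27.78800, u+w=11.65200; √(b/2)=1.64012, √(2b)=3.28024; F=1.64012×27.788=45.57571, v=11.65200/3.28024=3.55217

0: F=45.57571 v=3.55217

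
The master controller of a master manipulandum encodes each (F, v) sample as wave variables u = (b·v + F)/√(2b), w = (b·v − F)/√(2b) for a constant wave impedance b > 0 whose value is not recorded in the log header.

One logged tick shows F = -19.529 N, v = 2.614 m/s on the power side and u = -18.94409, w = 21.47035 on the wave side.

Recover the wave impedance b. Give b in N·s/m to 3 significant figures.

u + w = 2.52626;  u + w = √(2b)·v, so √(2b) = 2.52626/2.614 = 0.96643.
b = (√(2b))²/2 = 0.93400/2 = 0.46700.
(Check via u − w = 2F/√(2b): u − w = -40.41444, 2F/√(2b) = -40.41453.)

b = 0.467 N·s/m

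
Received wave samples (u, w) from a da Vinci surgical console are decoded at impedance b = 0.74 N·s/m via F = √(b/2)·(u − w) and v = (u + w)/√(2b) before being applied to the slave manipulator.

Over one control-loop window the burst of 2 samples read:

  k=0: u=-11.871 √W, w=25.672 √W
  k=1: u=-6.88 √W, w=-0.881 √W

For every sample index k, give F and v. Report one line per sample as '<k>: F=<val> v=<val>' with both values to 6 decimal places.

0: F=-22.836515 v=11.344352
1: F=-3.649049 v=-6.379503

k=0: u−w=-37.543000, u+w=13.801000; √(b/2)=0.608276, √(2b)=1.216553; F=0.608276×(-37.543)=-22.836515, v=13.801000/1.216553=11.344352
k=1: u−w=-5.999000, u+w=-7.761000; √(b/2)=0.608276, √(2b)=1.216553; F=0.608276×(-5.999)=-3.649049, v=-7.761000/1.216553=-6.379503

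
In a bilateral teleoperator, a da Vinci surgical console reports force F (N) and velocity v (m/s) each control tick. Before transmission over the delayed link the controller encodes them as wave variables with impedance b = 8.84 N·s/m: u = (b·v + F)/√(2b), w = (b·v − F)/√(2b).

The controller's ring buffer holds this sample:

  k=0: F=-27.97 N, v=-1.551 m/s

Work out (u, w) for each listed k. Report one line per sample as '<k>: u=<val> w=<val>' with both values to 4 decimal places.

k=0: b·v=8.84×(-1.551)=-13.7108; √(2b)=4.2048; u=(-13.7108+(-27.97))/4.2048=-9.9128, w=(-13.7108−(-27.97))/4.2048=3.3912

0: u=-9.9128 w=3.3912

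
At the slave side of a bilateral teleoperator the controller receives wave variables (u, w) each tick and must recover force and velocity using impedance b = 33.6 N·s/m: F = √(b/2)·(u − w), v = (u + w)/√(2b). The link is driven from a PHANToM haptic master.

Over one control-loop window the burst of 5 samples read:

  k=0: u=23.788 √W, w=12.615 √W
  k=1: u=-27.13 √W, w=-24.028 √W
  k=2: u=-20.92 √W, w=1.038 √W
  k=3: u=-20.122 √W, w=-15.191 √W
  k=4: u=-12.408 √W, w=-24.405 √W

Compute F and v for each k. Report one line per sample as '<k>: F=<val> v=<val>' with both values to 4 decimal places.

k=0: u−w=11.1730, u+w=36.4030; √(b/2)=4.0988, √(2b)=8.1976; F=4.0988×11.173=45.7957, v=36.4030/8.1976=4.4407
k=1: u−w=-3.1020, u+w=-51.1580; √(b/2)=4.0988, √(2b)=8.1976; F=4.0988×(-3.102)=-12.7144, v=-51.1580/8.1976=-6.2406
k=2: u−w=-21.9580, u+w=-19.8820; √(b/2)=4.0988, √(2b)=8.1976; F=4.0988×(-21.958)=-90.0010, v=-19.8820/8.1976=-2.4254
k=3: u−w=-4.9310, u+w=-35.3130; √(b/2)=4.0988, √(2b)=8.1976; F=4.0988×(-4.931)=-20.2111, v=-35.3130/8.1976=-4.3077
k=4: u−w=11.9970, u+w=-36.8130; √(b/2)=4.0988, √(2b)=8.1976; F=4.0988×11.997=49.1731, v=-36.8130/8.1976=-4.4907

0: F=45.7957 v=4.4407
1: F=-12.7144 v=-6.2406
2: F=-90.0010 v=-2.4254
3: F=-20.2111 v=-4.3077
4: F=49.1731 v=-4.4907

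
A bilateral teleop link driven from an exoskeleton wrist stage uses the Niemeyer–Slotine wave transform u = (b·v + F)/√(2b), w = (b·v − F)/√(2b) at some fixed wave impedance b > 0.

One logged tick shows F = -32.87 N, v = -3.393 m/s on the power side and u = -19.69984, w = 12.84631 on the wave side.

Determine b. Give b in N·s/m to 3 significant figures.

u + w = -6.8535;  u + w = √(2b)·v, so √(2b) = -6.8535/(-3.393) = 2.0199.
b = (√(2b))²/2 = 4.0800/2 = 2.0400.
(Check via u − w = 2F/√(2b): u − w = -32.5461, 2F/√(2b) = -32.5461.)

b = 2.04 N·s/m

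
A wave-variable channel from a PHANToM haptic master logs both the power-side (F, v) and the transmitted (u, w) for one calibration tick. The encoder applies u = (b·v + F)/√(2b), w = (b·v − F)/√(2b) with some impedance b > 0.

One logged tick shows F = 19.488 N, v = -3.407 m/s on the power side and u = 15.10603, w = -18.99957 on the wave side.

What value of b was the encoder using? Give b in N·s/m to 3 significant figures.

u + w = -3.8935;  u + w = √(2b)·v, so √(2b) = -3.8935/(-3.407) = 1.1428.
b = (√(2b))²/2 = 1.3060/2 = 0.6530.
(Check via u − w = 2F/√(2b): u − w = 34.1056, 2F/√(2b) = 34.1055.)

b = 0.653 N·s/m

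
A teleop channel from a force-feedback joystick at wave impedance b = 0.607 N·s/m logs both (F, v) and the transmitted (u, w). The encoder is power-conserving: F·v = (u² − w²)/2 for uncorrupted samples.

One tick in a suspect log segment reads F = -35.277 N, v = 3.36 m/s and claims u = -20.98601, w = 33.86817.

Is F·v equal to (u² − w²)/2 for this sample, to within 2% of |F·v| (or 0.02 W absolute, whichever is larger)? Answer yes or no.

F·v = (-35.277)×3.36 = -118.5307 W.
(u² − w²)/2 = (440.4126 − 1147.0529)/2 = -353.3202 W.
|Δ| = 234.7894;  2% of max(1, |F·v|) = 2.3706.

no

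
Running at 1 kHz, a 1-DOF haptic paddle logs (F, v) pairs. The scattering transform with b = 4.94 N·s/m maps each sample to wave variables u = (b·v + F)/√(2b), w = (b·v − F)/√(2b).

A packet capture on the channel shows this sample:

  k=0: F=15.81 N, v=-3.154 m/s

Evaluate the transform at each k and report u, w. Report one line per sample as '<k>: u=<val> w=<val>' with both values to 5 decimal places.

k=0: b·v=4.94×(-3.154)=-15.58076; √(2b)=3.14325; u=(-15.58076+15.81)/3.14325=0.07293, w=(-15.58076−15.81)/3.14325=-9.98673

0: u=0.07293 w=-9.98673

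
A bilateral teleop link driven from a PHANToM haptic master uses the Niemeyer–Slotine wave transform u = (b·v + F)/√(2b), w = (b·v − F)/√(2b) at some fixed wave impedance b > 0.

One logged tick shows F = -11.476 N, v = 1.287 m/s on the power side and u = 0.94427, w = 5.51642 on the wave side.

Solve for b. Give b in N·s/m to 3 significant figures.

u + w = 6.46069;  u + w = √(2b)·v, so √(2b) = 6.46069/1.287 = 5.01996.
b = (√(2b))²/2 = 25.20001/2 = 12.60000.
(Check via u − w = 2F/√(2b): u − w = -4.57215, 2F/√(2b) = -4.57215.)

b = 12.6 N·s/m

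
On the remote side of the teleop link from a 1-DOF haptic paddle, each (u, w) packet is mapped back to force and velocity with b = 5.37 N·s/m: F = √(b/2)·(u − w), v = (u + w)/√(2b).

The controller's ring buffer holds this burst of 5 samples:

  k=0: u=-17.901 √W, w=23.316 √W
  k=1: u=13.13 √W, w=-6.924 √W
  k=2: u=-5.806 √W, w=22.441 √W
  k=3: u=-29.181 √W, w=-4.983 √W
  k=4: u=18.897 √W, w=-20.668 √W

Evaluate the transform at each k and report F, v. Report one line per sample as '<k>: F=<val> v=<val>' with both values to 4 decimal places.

0: F=-67.5381 v=1.6523
1: F=32.8604 v=1.8937
2: F=-46.2854 v=5.0760
3: F=-39.6508 v=-10.4248
4: F=64.8311 v=-0.5404

k=0: u−w=-41.2170, u+w=5.4150; √(b/2)=1.6386, √(2b)=3.2772; F=1.6386×(-41.217)=-67.5381, v=5.4150/3.2772=1.6523
k=1: u−w=20.0540, u+w=6.2060; √(b/2)=1.6386, √(2b)=3.2772; F=1.6386×20.054=32.8604, v=6.2060/3.2772=1.8937
k=2: u−w=-28.2470, u+w=16.6350; √(b/2)=1.6386, √(2b)=3.2772; F=1.6386×(-28.247)=-46.2854, v=16.6350/3.2772=5.0760
k=3: u−w=-24.1980, u+w=-34.1640; √(b/2)=1.6386, √(2b)=3.2772; F=1.6386×(-24.198)=-39.6508, v=-34.1640/3.2772=-10.4248
k=4: u−w=39.5650, u+w=-1.7710; √(b/2)=1.6386, √(2b)=3.2772; F=1.6386×39.565=64.8311, v=-1.7710/3.2772=-0.5404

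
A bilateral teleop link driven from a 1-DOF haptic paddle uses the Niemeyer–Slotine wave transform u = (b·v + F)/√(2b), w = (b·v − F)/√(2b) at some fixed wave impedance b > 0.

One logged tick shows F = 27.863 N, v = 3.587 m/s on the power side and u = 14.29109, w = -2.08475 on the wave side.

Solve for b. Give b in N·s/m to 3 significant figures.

b = 5.79 N·s/m

u + w = 12.2063;  u + w = √(2b)·v, so √(2b) = 12.2063/3.587 = 3.4029.
b = (√(2b))²/2 = 11.5800/2 = 5.7900.
(Check via u − w = 2F/√(2b): u − w = 16.3758, 2F/√(2b) = 16.3758.)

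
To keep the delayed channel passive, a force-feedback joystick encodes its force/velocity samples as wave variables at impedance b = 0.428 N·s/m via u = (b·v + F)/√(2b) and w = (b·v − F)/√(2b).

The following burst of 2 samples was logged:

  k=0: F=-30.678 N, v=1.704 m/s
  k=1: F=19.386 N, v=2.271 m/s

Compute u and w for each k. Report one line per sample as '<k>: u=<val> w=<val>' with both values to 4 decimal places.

k=0: b·v=0.428×1.704=0.7293; √(2b)=0.9252; u=(0.7293+(-30.678))/0.9252=-32.3699, w=(0.7293−(-30.678))/0.9252=33.9464
k=1: b·v=0.428×2.271=0.9720; √(2b)=0.9252; u=(0.9720+19.386)/0.9252=22.0038, w=(0.9720−19.386)/0.9252=-19.9027

0: u=-32.3699 w=33.9464
1: u=22.0038 w=-19.9027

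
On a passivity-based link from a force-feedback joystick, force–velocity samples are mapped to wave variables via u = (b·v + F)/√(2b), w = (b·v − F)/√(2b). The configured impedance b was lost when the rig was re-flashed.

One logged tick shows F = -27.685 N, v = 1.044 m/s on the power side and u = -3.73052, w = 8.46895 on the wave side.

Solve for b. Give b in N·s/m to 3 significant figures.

b = 10.3 N·s/m

u + w = 4.73843;  u + w = √(2b)·v, so √(2b) = 4.73843/1.044 = 4.53873.
b = (√(2b))²/2 = 20.60003/2 = 10.30002.
(Check via u − w = 2F/√(2b): u − w = -12.19947, 2F/√(2b) = -12.19946.)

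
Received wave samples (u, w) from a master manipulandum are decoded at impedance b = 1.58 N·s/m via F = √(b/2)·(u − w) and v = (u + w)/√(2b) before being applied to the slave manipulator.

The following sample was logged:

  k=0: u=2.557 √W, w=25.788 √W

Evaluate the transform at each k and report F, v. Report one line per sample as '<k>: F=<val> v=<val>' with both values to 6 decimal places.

0: F=-20.648164 v=15.945308

k=0: u−w=-23.231000, u+w=28.345000; √(b/2)=0.888819, √(2b)=1.777639; F=0.888819×(-23.231)=-20.648164, v=28.345000/1.777639=15.945308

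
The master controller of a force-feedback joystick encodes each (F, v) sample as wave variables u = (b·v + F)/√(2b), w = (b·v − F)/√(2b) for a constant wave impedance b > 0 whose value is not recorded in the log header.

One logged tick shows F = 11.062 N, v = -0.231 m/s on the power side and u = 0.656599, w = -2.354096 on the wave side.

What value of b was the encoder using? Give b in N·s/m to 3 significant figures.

b = 27 N·s/m

u + w = -1.697497;  u + w = √(2b)·v, so √(2b) = -1.697497/(-0.231) = 7.348472.
b = (√(2b))²/2 = 54.000039/2 = 27.000019.
(Check via u − w = 2F/√(2b): u − w = 3.010695, 2F/√(2b) = 3.010694.)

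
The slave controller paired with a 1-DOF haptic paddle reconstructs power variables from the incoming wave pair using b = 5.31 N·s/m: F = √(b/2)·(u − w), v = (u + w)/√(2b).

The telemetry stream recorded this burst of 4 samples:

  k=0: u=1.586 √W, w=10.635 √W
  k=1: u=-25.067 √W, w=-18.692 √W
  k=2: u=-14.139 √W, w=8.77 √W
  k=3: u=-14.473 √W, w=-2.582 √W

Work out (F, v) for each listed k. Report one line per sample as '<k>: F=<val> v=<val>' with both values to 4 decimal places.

k=0: u−w=-9.0490, u+w=12.2210; √(b/2)=1.6294, √(2b)=3.2588; F=1.6294×(-9.049)=-14.7446, v=12.2210/3.2588=3.7501
k=1: u−w=-6.3750, u+w=-43.7590; √(b/2)=1.6294, √(2b)=3.2588; F=1.6294×(-6.375)=-10.3875, v=-43.7590/3.2588=-13.4278
k=2: u−w=-22.9090, u+w=-5.3690; √(b/2)=1.6294, √(2b)=3.2588; F=1.6294×(-22.909)=-37.3283, v=-5.3690/3.2588=-1.6475
k=3: u−w=-11.8910, u+w=-17.0550; √(b/2)=1.6294, √(2b)=3.2588; F=1.6294×(-11.891)=-19.3754, v=-17.0550/3.2588=-5.2335

0: F=-14.7446 v=3.7501
1: F=-10.3875 v=-13.4278
2: F=-37.3283 v=-1.6475
3: F=-19.3754 v=-5.2335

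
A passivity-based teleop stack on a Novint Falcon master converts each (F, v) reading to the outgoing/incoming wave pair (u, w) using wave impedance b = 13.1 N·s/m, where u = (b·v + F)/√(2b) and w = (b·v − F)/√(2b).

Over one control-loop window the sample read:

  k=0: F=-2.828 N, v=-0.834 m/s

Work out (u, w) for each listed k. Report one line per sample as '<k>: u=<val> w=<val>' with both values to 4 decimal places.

k=0: b·v=13.1×(-0.834)=-10.9254; √(2b)=5.1186; u=(-10.9254+(-2.828))/5.1186=-2.6869, w=(-10.9254−(-2.828))/5.1186=-1.5820

0: u=-2.6869 w=-1.5820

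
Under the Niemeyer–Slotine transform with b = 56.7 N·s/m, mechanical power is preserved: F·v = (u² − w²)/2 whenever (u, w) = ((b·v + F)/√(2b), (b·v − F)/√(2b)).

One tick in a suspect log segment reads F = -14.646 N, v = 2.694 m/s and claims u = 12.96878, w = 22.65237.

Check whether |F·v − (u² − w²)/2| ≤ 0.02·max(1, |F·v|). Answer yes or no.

F·v = (-14.646)×2.694 = -39.45632 W.
(u² − w²)/2 = (168.18925 − 513.12987)/2 = -172.47031 W.
|Δ| = 133.01398;  2% of max(1, |F·v|) = 0.78913.

no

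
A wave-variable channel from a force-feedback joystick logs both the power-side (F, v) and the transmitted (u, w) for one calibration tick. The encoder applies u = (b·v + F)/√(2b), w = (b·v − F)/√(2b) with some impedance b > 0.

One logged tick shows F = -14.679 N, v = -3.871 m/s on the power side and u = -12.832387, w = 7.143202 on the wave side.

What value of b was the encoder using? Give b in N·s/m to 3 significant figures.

b = 1.08 N·s/m

u + w = -5.689185;  u + w = √(2b)·v, so √(2b) = -5.689185/(-3.871) = 1.469694.
b = (√(2b))²/2 = 2.160000/2 = 1.080000.
(Check via u − w = 2F/√(2b): u − w = -19.975589, 2F/√(2b) = -19.975588.)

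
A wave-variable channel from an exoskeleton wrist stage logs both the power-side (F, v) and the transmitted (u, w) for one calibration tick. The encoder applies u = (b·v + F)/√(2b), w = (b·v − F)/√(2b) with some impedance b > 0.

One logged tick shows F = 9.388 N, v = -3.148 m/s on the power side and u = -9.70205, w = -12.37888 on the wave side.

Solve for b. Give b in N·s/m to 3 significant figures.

u + w = -22.08093;  u + w = √(2b)·v, so √(2b) = -22.08093/(-3.148) = 7.01427.
b = (√(2b))²/2 = 49.20002/2 = 24.60001.
(Check via u − w = 2F/√(2b): u − w = 2.67683, 2F/√(2b) = 2.67683.)

b = 24.6 N·s/m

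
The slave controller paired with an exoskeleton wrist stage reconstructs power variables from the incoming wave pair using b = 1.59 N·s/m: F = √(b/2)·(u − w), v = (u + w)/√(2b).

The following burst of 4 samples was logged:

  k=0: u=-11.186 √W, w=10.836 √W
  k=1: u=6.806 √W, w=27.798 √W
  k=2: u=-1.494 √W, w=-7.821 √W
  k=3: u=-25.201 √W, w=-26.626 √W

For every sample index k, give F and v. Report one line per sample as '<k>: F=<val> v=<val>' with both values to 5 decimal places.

k=0: u−w=-22.02200, u+w=-0.35000; √(b/2)=0.89163, √(2b)=1.78326; F=0.89163×(-22.022)=-19.63543, v=-0.35000/1.78326=-0.19627
k=1: u−w=-20.99200, u+w=34.60400; √(b/2)=0.89163, √(2b)=1.78326; F=0.89163×(-20.992)=-18.71705, v=34.60400/1.78326=19.40496
k=2: u−w=6.32700, u+w=-9.31500; √(b/2)=0.89163, √(2b)=1.78326; F=0.89163×6.327=5.64133, v=-9.31500/1.78326=-5.22359
k=3: u−w=1.42500, u+w=-51.82700; √(b/2)=0.89163, √(2b)=1.78326; F=0.89163×1.425=1.27057, v=-51.82700/1.78326=-29.06314

0: F=-19.63543 v=-0.19627
1: F=-18.71705 v=19.40496
2: F=5.64133 v=-5.22359
3: F=1.27057 v=-29.06314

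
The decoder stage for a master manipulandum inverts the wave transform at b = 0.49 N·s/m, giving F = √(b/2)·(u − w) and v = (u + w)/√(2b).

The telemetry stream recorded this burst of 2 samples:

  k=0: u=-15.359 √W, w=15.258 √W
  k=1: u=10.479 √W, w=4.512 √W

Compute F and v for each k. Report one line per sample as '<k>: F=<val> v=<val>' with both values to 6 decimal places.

k=0: u−w=-30.617000, u+w=-0.101000; √(b/2)=0.494975, √(2b)=0.989949; F=0.494975×(-30.617)=-15.154642, v=-0.101000/0.989949=-0.102025
k=1: u−w=5.967000, u+w=14.991000; √(b/2)=0.494975, √(2b)=0.989949; F=0.494975×5.967=2.953514, v=14.991000/0.989949=15.143197

0: F=-15.154642 v=-0.102025
1: F=2.953514 v=15.143197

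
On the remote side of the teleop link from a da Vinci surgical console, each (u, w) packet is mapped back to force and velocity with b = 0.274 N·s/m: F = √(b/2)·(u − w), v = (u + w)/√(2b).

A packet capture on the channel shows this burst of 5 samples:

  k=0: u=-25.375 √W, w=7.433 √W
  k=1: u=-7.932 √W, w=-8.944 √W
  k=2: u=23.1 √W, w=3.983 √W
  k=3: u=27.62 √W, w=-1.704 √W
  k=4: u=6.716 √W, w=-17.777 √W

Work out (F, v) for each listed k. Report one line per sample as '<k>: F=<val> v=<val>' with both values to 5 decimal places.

k=0: u−w=-32.80800, u+w=-17.94200; √(b/2)=0.37014, √(2b)=0.74027; F=0.37014×(-32.808)=-12.14339, v=-17.94200/0.74027=-24.23710
k=1: u−w=1.01200, u+w=-16.87600; √(b/2)=0.37014, √(2b)=0.74027; F=0.37014×1.012=0.37458, v=-16.87600/0.74027=-22.79708
k=2: u−w=19.11700, u+w=27.08300; √(b/2)=0.37014, √(2b)=0.74027; F=0.37014×19.117=7.07587, v=27.08300/0.74027=36.58529
k=3: u−w=29.32400, u+w=25.91600; √(b/2)=0.37014, √(2b)=0.74027; F=0.37014×29.324=10.85384, v=25.91600/0.74027=35.00884
k=4: u−w=24.49300, u+w=-11.06100; √(b/2)=0.37014, √(2b)=0.74027; F=0.37014×24.493=9.06572, v=-11.06100/0.74027=-14.94184

0: F=-12.14339 v=-24.23710
1: F=0.37458 v=-22.79708
2: F=7.07587 v=36.58529
3: F=10.85384 v=35.00884
4: F=9.06572 v=-14.94184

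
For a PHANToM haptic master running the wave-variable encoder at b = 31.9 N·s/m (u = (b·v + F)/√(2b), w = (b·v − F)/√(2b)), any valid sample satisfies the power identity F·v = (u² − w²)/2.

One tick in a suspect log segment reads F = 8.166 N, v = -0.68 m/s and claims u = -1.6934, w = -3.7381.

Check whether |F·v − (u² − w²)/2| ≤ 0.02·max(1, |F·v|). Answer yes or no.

F·v = 8.166×(-0.68) = -5.5529 W.
(u² − w²)/2 = (2.8676 − 13.9734)/2 = -5.5529 W.
|Δ| = 0.0000;  2% of max(1, |F·v|) = 0.1111.

yes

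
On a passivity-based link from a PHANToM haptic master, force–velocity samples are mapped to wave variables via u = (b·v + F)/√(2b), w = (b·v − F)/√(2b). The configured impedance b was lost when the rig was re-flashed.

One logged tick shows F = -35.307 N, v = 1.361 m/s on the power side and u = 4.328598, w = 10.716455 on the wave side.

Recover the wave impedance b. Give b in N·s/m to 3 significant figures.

u + w = 15.045053;  u + w = √(2b)·v, so √(2b) = 15.045053/1.361 = 11.054411.
b = (√(2b))²/2 = 122.199997/2 = 61.099998.
(Check via u − w = 2F/√(2b): u − w = -6.387857, 2F/√(2b) = -6.387857.)

b = 61.1 N·s/m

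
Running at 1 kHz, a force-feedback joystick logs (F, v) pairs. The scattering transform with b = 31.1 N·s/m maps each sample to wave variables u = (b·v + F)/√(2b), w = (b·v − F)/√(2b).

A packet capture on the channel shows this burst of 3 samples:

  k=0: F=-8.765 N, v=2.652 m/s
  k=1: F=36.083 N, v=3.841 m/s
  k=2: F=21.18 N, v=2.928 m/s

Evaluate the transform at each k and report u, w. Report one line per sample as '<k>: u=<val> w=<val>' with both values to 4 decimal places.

0: u=9.3464 w=11.5691
1: u=19.7216 w=10.5712
2: u=14.2317 w=8.8606

k=0: b·v=31.1×2.652=82.4772; √(2b)=7.8867; u=(82.4772+(-8.765))/7.8867=9.3464, w=(82.4772−(-8.765))/7.8867=11.5691
k=1: b·v=31.1×3.841=119.4551; √(2b)=7.8867; u=(119.4551+36.083)/7.8867=19.7216, w=(119.4551−36.083)/7.8867=10.5712
k=2: b·v=31.1×2.928=91.0608; √(2b)=7.8867; u=(91.0608+21.18)/7.8867=14.2317, w=(91.0608−21.18)/7.8867=8.8606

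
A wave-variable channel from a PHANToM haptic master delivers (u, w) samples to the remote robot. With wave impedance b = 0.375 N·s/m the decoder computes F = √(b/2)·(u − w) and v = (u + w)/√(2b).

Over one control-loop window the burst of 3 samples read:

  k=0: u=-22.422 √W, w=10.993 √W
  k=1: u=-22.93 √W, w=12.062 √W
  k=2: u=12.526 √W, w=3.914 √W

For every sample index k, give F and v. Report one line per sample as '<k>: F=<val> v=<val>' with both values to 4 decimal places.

k=0: u−w=-33.4150, u+w=-11.4290; √(b/2)=0.4330, √(2b)=0.8660; F=0.4330×(-33.415)=-14.4691, v=-11.4290/0.8660=-13.1971
k=1: u−w=-34.9920, u+w=-10.8680; √(b/2)=0.4330, √(2b)=0.8660; F=0.4330×(-34.992)=-15.1520, v=-10.8680/0.8660=-12.5493
k=2: u−w=8.6120, u+w=16.4400; √(b/2)=0.4330, √(2b)=0.8660; F=0.4330×8.612=3.7291, v=16.4400/0.8660=18.9833

0: F=-14.4691 v=-13.1971
1: F=-15.1520 v=-12.5493
2: F=3.7291 v=18.9833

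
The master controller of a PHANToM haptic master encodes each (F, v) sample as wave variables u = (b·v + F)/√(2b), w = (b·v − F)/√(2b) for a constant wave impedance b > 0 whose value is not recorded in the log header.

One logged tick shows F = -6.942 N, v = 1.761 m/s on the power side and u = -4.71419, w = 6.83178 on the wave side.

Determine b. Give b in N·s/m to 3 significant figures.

b = 0.723 N·s/m

u + w = 2.1176;  u + w = √(2b)·v, so √(2b) = 2.1176/1.761 = 1.2025.
b = (√(2b))²/2 = 1.4460/2 = 0.7230.
(Check via u − w = 2F/√(2b): u − w = -11.5460, 2F/√(2b) = -11.5460.)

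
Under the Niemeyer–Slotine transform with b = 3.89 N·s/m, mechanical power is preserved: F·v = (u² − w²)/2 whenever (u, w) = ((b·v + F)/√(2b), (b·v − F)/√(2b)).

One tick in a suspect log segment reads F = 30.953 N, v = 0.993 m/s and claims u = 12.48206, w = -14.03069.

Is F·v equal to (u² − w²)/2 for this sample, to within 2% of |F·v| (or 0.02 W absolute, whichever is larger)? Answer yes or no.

no

F·v = 30.953×0.993 = 30.7363 W.
(u² − w²)/2 = (155.8018 − 196.8603)/2 = -20.5292 W.
|Δ| = 51.2655;  2% of max(1, |F·v|) = 0.6147.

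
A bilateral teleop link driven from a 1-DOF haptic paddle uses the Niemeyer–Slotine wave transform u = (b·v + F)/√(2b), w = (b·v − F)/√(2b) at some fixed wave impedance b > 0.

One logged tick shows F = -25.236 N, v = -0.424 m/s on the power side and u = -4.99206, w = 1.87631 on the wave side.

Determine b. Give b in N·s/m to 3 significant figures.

u + w = -3.1158;  u + w = √(2b)·v, so √(2b) = -3.1158/(-0.424) = 7.3485.
b = (√(2b))²/2 = 54.0000/2 = 27.0000.
(Check via u − w = 2F/√(2b): u − w = -6.8684, 2F/√(2b) = -6.8684.)

b = 27 N·s/m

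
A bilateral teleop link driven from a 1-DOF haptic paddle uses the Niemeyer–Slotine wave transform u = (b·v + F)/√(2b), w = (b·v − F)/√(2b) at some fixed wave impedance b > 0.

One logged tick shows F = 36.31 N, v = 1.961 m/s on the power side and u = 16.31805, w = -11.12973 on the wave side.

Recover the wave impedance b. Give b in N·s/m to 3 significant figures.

b = 3.5 N·s/m

u + w = 5.1883;  u + w = √(2b)·v, so √(2b) = 5.1883/1.961 = 2.6458.
b = (√(2b))²/2 = 7.0000/2 = 3.5000.
(Check via u − w = 2F/√(2b): u − w = 27.4478, 2F/√(2b) = 27.4478.)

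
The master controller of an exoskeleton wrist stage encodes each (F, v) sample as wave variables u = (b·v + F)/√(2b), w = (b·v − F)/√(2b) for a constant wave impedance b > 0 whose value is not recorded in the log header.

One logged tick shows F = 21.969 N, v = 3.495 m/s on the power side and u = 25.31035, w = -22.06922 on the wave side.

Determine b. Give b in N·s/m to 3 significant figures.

u + w = 3.2411;  u + w = √(2b)·v, so √(2b) = 3.2411/3.495 = 0.9274.
b = (√(2b))²/2 = 0.8600/2 = 0.4300.
(Check via u − w = 2F/√(2b): u − w = 47.3796, 2F/√(2b) = 47.3796.)

b = 0.43 N·s/m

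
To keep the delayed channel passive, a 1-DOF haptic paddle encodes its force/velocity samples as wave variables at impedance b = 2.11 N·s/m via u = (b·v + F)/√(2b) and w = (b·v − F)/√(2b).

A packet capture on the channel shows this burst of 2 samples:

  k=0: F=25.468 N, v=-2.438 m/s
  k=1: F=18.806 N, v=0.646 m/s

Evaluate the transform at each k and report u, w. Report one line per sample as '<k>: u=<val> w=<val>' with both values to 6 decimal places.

k=0: b·v=2.11×(-2.438)=-5.144180; √(2b)=2.054264; u=(-5.144180+25.468)/2.054264=9.893481, w=(-5.144180−25.468)/2.054264=-14.901776
k=1: b·v=2.11×0.646=1.363060; √(2b)=2.054264; u=(1.363060+18.806)/2.054264=9.818145, w=(1.363060−18.806)/2.054264=-8.491090

0: u=9.893481 w=-14.901776
1: u=9.818145 w=-8.491090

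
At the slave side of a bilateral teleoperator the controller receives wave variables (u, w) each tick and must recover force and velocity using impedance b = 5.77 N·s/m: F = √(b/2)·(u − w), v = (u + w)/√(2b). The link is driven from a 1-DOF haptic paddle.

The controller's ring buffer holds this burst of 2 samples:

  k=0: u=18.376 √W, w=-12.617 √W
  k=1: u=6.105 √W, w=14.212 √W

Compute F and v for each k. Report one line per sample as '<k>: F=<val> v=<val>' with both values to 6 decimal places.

k=0: u−w=30.993000, u+w=5.759000; √(b/2)=1.698529, √(2b)=3.397058; F=1.698529×30.993=52.642502, v=5.759000/3.397058=1.695291
k=1: u−w=-8.107000, u+w=20.317000; √(b/2)=1.698529, √(2b)=3.397058; F=1.698529×(-8.107)=-13.769973, v=20.317000/3.397058=5.980764

0: F=52.642502 v=1.695291
1: F=-13.769973 v=5.980764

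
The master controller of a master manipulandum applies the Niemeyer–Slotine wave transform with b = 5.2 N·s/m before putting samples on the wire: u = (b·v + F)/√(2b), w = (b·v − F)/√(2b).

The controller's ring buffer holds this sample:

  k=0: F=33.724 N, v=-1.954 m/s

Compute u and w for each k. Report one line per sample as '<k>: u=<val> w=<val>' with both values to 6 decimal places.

0: u=7.306638 w=-13.608099

k=0: b·v=5.2×(-1.954)=-10.160800; √(2b)=3.224903; u=(-10.160800+33.724)/3.224903=7.306638, w=(-10.160800−33.724)/3.224903=-13.608099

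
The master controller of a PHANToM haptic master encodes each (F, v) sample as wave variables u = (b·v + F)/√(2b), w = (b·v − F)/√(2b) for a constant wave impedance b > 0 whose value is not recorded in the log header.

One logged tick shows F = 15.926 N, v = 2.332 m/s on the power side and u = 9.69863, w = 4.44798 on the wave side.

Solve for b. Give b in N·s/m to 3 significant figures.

b = 18.4 N·s/m

u + w = 14.14661;  u + w = √(2b)·v, so √(2b) = 14.14661/2.332 = 6.06630.
b = (√(2b))²/2 = 36.79999/2 = 18.39999.
(Check via u − w = 2F/√(2b): u − w = 5.25065, 2F/√(2b) = 5.25065.)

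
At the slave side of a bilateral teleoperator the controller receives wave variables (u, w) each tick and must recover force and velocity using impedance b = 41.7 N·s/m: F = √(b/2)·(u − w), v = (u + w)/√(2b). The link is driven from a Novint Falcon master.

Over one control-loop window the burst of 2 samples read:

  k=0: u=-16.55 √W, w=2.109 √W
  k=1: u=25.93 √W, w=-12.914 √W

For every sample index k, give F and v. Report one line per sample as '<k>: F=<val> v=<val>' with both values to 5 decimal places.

k=0: u−w=-18.65900, u+w=-14.44100; √(b/2)=4.56618, √(2b)=9.13236; F=4.56618×(-18.659)=-85.20035, v=-14.44100/9.13236=-1.58130
k=1: u−w=38.84400, u+w=13.01600; √(b/2)=4.56618, √(2b)=9.13236; F=4.56618×38.844=177.36870, v=13.01600/9.13236=1.42526

0: F=-85.20035 v=-1.58130
1: F=177.36870 v=1.42526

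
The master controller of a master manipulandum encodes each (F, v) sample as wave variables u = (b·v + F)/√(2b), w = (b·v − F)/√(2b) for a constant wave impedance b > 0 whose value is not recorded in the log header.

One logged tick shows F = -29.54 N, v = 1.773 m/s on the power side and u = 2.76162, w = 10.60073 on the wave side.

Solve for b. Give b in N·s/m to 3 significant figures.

b = 28.4 N·s/m

u + w = 13.36235;  u + w = √(2b)·v, so √(2b) = 13.36235/1.773 = 7.53658.
b = (√(2b))²/2 = 56.79998/2 = 28.39999.
(Check via u − w = 2F/√(2b): u − w = -7.83911, 2F/√(2b) = -7.83910.)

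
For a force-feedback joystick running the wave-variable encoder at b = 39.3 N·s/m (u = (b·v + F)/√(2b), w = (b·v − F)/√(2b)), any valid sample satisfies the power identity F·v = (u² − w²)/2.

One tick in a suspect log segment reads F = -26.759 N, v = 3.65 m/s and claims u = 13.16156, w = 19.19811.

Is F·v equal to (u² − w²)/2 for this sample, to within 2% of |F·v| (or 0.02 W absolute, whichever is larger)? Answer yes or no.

F·v = (-26.759)×3.65 = -97.67035 W.
(u² − w²)/2 = (173.22666 − 368.56743)/2 = -97.67038 W.
|Δ| = 0.00003;  2% of max(1, |F·v|) = 1.95341.

yes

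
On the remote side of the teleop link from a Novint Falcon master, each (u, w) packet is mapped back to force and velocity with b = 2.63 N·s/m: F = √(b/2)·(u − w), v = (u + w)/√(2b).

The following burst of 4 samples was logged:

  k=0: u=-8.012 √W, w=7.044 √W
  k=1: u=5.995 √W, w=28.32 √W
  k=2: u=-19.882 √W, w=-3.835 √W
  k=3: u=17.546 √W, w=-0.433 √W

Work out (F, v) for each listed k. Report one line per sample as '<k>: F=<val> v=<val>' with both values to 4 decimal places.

k=0: u−w=-15.0560, u+w=-0.9680; √(b/2)=1.1467, √(2b)=2.2935; F=1.1467×(-15.056)=-17.2652, v=-0.9680/2.2935=-0.4221
k=1: u−w=-22.3250, u+w=34.3150; √(b/2)=1.1467, √(2b)=2.2935; F=1.1467×(-22.325)=-25.6008, v=34.3150/2.2935=14.9621
k=2: u−w=-16.0470, u+w=-23.7170; √(b/2)=1.1467, √(2b)=2.2935; F=1.1467×(-16.047)=-18.4016, v=-23.7170/2.2935=-10.3411
k=3: u−w=17.9790, u+w=17.1130; √(b/2)=1.1467, √(2b)=2.2935; F=1.1467×17.979=20.6171, v=17.1130/2.2935=7.4616

0: F=-17.2652 v=-0.4221
1: F=-25.6008 v=14.9621
2: F=-18.4016 v=-10.3411
3: F=20.6171 v=7.4616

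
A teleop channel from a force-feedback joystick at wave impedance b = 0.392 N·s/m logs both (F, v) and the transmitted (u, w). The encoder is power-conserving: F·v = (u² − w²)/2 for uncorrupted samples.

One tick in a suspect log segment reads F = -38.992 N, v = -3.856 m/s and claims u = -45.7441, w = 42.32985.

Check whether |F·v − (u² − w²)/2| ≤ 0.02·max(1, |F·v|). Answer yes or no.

yes

F·v = (-38.992)×(-3.856) = 150.35315 W.
(u² − w²)/2 = (2092.52268 − 1791.81620)/2 = 150.35324 W.
|Δ| = 0.00009;  2% of max(1, |F·v|) = 3.00706.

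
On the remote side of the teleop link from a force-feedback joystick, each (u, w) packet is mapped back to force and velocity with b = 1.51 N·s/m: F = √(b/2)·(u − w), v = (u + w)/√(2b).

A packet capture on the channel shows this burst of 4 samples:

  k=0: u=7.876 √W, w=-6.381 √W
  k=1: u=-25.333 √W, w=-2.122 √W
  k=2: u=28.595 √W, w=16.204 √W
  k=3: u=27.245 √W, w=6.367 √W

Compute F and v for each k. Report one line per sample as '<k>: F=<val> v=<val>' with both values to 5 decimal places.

k=0: u−w=14.25700, u+w=1.49500; √(b/2)=0.86891, √(2b)=1.73781; F=0.86891×14.257=12.38801, v=1.49500/1.73781=0.86028
k=1: u−w=-23.21100, u+w=-27.45500; √(b/2)=0.86891, √(2b)=1.73781; F=0.86891×(-23.211)=-20.16821, v=-27.45500/1.73781=-15.79858
k=2: u−w=12.39100, u+w=44.79900; √(b/2)=0.86891, √(2b)=1.73781; F=0.86891×12.391=10.76663, v=44.79900/1.73781=25.77893
k=3: u−w=20.87800, u+w=33.61200; √(b/2)=0.86891, √(2b)=1.73781; F=0.86891×20.878=18.14105, v=33.61200/1.73781=19.34153

0: F=12.38801 v=0.86028
1: F=-20.16821 v=-15.79858
2: F=10.76663 v=25.77893
3: F=18.14105 v=19.34153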